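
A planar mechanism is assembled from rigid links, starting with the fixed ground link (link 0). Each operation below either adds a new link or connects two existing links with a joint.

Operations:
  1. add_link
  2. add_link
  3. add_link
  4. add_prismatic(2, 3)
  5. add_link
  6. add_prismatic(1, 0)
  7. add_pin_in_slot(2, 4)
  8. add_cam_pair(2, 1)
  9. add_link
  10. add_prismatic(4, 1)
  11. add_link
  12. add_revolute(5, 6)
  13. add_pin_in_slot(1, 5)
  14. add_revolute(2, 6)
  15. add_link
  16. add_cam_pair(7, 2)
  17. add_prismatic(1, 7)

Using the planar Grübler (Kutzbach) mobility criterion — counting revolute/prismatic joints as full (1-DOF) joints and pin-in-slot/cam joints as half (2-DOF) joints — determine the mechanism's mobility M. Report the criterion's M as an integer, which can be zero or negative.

M = 5

(L,J1,J2)=(1,0,0); link0 fixed
link1: (2,0,0)
link2: (3,0,0)
link3: (4,0,0)
P 2-3 [J1]: (4,1,0)
link4: (5,1,0)
P 1-0 [J1]: (5,2,0)
PS 2-4 [J2]: (5,2,1)
C 2-1 [J2]: (5,2,2)
link5: (6,2,2)
P 4-1 [J1]: (6,3,2)
link6: (7,3,2)
R 5-6 [J1]: (7,4,2)
PS 1-5 [J2]: (7,4,3)
R 2-6 [J1]: (7,5,3)
link7: (8,5,3)
C 7-2 [J2]: (8,5,4)
P 1-7 [J1]: (8,6,4)
Grübler: 3·7 − 2·6 − 4 = 5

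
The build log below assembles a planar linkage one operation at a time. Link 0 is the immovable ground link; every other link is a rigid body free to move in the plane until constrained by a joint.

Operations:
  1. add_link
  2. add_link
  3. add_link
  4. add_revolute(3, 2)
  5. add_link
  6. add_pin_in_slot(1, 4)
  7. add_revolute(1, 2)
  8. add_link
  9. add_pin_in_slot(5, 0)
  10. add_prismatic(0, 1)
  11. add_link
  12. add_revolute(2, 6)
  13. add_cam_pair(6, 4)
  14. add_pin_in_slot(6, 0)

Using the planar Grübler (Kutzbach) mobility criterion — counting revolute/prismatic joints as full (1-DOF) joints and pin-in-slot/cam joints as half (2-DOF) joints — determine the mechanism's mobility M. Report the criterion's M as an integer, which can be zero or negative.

[1;0;0] (link 0 is ground)
L+ [2;0;0]
L+ [3;0;0]
L+ [4;0;0]
R(3,2)∈J1 [4;1;0]
L+ [5;1;0]
PS(1,4)∈J2 [5;1;1]
R(1,2)∈J1 [5;2;1]
L+ [6;2;1]
PS(5,0)∈J2 [6;2;2]
P(0,1)∈J1 [6;3;2]
L+ [7;3;2]
R(2,6)∈J1 [7;4;2]
C(6,4)∈J2 [7;4;3]
PS(6,0)∈J2 [7;4;4]
mobility = 18 − 8 − 4 = 6

M = 6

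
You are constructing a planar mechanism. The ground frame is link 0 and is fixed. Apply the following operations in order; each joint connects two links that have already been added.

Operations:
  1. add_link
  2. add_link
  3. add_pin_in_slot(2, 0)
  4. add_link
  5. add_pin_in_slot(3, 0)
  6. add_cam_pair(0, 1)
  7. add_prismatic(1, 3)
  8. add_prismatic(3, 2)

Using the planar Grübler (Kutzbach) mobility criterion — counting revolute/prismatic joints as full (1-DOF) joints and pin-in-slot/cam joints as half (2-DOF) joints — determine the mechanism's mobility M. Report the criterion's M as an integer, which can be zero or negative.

M = 2

[1;0;0] (link 0 is ground)
L+ [2;0;0]
L+ [3;0;0]
PS(2,0)∈J2 [3;0;1]
L+ [4;0;1]
PS(3,0)∈J2 [4;0;2]
C(0,1)∈J2 [4;0;3]
P(1,3)∈J1 [4;1;3]
P(3,2)∈J1 [4;2;3]
mobility = 9 − 4 − 3 = 2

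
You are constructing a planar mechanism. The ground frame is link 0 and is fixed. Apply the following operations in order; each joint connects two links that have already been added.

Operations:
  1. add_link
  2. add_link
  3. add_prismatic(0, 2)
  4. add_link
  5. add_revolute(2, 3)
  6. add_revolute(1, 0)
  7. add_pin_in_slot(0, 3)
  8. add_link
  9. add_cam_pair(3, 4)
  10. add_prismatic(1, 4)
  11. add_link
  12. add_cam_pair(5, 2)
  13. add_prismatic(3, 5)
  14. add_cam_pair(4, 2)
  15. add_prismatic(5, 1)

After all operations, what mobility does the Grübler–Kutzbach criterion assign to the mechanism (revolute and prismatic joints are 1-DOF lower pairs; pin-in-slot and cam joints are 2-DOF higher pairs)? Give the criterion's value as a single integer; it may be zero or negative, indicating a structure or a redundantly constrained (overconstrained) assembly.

ground; <1,0,0>
#1 <2,0,0>
#2 <3,0,0>
P:0↔2 J1 <3,1,0>
#3 <4,1,0>
R:2↔3 J1 <4,2,0>
R:1↔0 J1 <4,3,0>
PS:0↔3 J2 <4,3,1>
#4 <5,3,1>
C:3↔4 J2 <5,3,2>
P:1↔4 J1 <5,4,2>
#5 <6,4,2>
C:5↔2 J2 <6,4,3>
P:3↔5 J1 <6,5,3>
C:4↔2 J2 <6,5,4>
P:5↔1 J1 <6,6,4>
3×5 − 2×6 − 1×4 = -1

M = -1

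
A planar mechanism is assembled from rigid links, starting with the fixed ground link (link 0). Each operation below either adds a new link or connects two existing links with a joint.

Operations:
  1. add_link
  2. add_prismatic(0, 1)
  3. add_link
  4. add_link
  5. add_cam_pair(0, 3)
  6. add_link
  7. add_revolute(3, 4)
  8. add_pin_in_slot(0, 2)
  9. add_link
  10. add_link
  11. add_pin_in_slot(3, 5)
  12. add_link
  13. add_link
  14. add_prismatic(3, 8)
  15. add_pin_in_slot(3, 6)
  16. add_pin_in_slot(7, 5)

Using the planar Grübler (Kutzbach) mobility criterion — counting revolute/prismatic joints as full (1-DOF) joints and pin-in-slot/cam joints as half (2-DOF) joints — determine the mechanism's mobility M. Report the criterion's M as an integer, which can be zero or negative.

M = 13

L=1 J1=0 J2=0
add link → L=2 J1=0 J2=0
P@0,1 dof=1 J1 → L=2 J1=1 J2=0
add link → L=3 J1=1 J2=0
add link → L=4 J1=1 J2=0
C@0,3 dof=2 J2 → L=4 J1=1 J2=1
add link → L=5 J1=1 J2=1
R@3,4 dof=1 J1 → L=5 J1=2 J2=1
PS@0,2 dof=2 J2 → L=5 J1=2 J2=2
add link → L=6 J1=2 J2=2
add link → L=7 J1=2 J2=2
PS@3,5 dof=2 J2 → L=7 J1=2 J2=3
add link → L=8 J1=2 J2=3
add link → L=9 J1=2 J2=3
P@3,8 dof=1 J1 → L=9 J1=3 J2=3
PS@3,6 dof=2 J2 → L=9 J1=3 J2=4
PS@7,5 dof=2 J2 → L=9 J1=3 J2=5
M=3(L−1)−2J1−J2=3·8−2·3−5=13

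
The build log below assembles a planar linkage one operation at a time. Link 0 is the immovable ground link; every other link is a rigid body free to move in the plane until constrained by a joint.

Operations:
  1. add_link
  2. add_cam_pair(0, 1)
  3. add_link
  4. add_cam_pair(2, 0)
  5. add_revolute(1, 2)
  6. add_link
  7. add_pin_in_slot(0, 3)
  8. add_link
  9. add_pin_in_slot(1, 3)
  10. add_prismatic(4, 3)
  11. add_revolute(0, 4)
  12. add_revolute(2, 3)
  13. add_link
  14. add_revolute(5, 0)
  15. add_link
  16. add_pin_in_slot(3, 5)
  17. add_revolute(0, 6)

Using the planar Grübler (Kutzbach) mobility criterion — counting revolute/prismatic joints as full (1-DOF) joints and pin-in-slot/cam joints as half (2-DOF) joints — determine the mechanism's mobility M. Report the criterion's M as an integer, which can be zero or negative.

link 0 = ground. State L|J1|J2 = 1|0|0
+link1  2|0|0
C(0,1) f=2→J2  2|0|1
+link2  3|0|1
C(2,0) f=2→J2  3|0|2
R(1,2) f=1→J1  3|1|2
+link3  4|1|2
PS(0,3) f=2→J2  4|1|3
+link4  5|1|3
PS(1,3) f=2→J2  5|1|4
P(4,3) f=1→J1  5|2|4
R(0,4) f=1→J1  5|3|4
R(2,3) f=1→J1  5|4|4
+link5  6|4|4
R(5,0) f=1→J1  6|5|4
+link6  7|5|4
PS(3,5) f=2→J2  7|5|5
R(0,6) f=1→J1  7|6|5
M = 3(7−1)−2·6−5 = 18−12−5 = 1

M = 1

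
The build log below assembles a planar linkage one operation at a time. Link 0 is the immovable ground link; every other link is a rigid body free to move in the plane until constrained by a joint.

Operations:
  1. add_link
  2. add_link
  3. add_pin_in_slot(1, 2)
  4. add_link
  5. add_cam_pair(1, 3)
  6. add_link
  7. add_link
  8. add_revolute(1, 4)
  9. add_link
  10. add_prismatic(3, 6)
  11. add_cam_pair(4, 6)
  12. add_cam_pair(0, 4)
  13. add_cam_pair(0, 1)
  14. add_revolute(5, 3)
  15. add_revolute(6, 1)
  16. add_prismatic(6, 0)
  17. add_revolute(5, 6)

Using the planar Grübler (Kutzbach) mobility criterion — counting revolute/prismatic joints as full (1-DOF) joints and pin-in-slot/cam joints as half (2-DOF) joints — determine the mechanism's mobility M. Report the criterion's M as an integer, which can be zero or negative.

L=1 J1=0 J2=0
add link → L=2 J1=0 J2=0
add link → L=3 J1=0 J2=0
PS@1,2 dof=2 J2 → L=3 J1=0 J2=1
add link → L=4 J1=0 J2=1
C@1,3 dof=2 J2 → L=4 J1=0 J2=2
add link → L=5 J1=0 J2=2
add link → L=6 J1=0 J2=2
R@1,4 dof=1 J1 → L=6 J1=1 J2=2
add link → L=7 J1=1 J2=2
P@3,6 dof=1 J1 → L=7 J1=2 J2=2
C@4,6 dof=2 J2 → L=7 J1=2 J2=3
C@0,4 dof=2 J2 → L=7 J1=2 J2=4
C@0,1 dof=2 J2 → L=7 J1=2 J2=5
R@5,3 dof=1 J1 → L=7 J1=3 J2=5
R@6,1 dof=1 J1 → L=7 J1=4 J2=5
P@6,0 dof=1 J1 → L=7 J1=5 J2=5
R@5,6 dof=1 J1 → L=7 J1=6 J2=5
M=3(L−1)−2J1−J2=3·6−2·6−5=1

M = 1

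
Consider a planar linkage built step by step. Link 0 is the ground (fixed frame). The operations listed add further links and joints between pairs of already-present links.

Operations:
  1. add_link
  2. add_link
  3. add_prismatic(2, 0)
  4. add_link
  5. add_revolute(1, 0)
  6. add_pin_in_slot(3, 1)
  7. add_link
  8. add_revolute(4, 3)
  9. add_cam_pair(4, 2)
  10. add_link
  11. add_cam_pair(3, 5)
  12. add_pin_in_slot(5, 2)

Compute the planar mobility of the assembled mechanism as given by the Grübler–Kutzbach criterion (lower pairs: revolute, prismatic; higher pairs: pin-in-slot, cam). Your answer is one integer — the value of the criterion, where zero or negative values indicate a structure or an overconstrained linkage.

[1;0;0] (link 0 is ground)
L+ [2;0;0]
L+ [3;0;0]
P(2,0)∈J1 [3;1;0]
L+ [4;1;0]
R(1,0)∈J1 [4;2;0]
PS(3,1)∈J2 [4;2;1]
L+ [5;2;1]
R(4,3)∈J1 [5;3;1]
C(4,2)∈J2 [5;3;2]
L+ [6;3;2]
C(3,5)∈J2 [6;3;3]
PS(5,2)∈J2 [6;3;4]
mobility = 15 − 6 − 4 = 5

M = 5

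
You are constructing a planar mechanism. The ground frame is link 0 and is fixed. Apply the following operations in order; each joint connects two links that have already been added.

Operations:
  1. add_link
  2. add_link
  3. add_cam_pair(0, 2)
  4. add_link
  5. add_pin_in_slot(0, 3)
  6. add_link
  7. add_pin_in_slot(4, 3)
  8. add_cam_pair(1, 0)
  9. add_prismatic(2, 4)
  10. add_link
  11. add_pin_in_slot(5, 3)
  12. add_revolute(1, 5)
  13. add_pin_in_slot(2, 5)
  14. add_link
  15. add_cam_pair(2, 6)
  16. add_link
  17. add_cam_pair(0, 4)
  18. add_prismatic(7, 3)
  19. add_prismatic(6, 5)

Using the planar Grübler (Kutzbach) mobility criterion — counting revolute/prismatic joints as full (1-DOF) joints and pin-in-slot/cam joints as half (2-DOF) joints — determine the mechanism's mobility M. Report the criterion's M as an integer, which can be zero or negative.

M = 5

L=1 J1=0 J2=0
add link → L=2 J1=0 J2=0
add link → L=3 J1=0 J2=0
C@0,2 dof=2 J2 → L=3 J1=0 J2=1
add link → L=4 J1=0 J2=1
PS@0,3 dof=2 J2 → L=4 J1=0 J2=2
add link → L=5 J1=0 J2=2
PS@4,3 dof=2 J2 → L=5 J1=0 J2=3
C@1,0 dof=2 J2 → L=5 J1=0 J2=4
P@2,4 dof=1 J1 → L=5 J1=1 J2=4
add link → L=6 J1=1 J2=4
PS@5,3 dof=2 J2 → L=6 J1=1 J2=5
R@1,5 dof=1 J1 → L=6 J1=2 J2=5
PS@2,5 dof=2 J2 → L=6 J1=2 J2=6
add link → L=7 J1=2 J2=6
C@2,6 dof=2 J2 → L=7 J1=2 J2=7
add link → L=8 J1=2 J2=7
C@0,4 dof=2 J2 → L=8 J1=2 J2=8
P@7,3 dof=1 J1 → L=8 J1=3 J2=8
P@6,5 dof=1 J1 → L=8 J1=4 J2=8
M=3(L−1)−2J1−J2=3·7−2·4−8=5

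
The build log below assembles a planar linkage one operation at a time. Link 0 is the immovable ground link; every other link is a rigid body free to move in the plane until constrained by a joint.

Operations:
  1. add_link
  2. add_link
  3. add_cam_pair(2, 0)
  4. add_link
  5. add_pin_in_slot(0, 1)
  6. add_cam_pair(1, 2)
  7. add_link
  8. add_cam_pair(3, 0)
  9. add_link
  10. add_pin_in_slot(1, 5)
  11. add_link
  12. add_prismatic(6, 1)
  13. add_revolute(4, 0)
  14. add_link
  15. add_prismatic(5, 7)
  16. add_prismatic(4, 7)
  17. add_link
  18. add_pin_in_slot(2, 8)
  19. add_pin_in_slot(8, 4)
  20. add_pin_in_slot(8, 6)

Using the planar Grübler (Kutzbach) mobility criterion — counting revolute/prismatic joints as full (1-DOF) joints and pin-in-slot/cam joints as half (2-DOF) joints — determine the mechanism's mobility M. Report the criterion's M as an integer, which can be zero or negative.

M = 8

[1;0;0] (link 0 is ground)
L+ [2;0;0]
L+ [3;0;0]
C(2,0)∈J2 [3;0;1]
L+ [4;0;1]
PS(0,1)∈J2 [4;0;2]
C(1,2)∈J2 [4;0;3]
L+ [5;0;3]
C(3,0)∈J2 [5;0;4]
L+ [6;0;4]
PS(1,5)∈J2 [6;0;5]
L+ [7;0;5]
P(6,1)∈J1 [7;1;5]
R(4,0)∈J1 [7;2;5]
L+ [8;2;5]
P(5,7)∈J1 [8;3;5]
P(4,7)∈J1 [8;4;5]
L+ [9;4;5]
PS(2,8)∈J2 [9;4;6]
PS(8,4)∈J2 [9;4;7]
PS(8,6)∈J2 [9;4;8]
mobility = 24 − 8 − 8 = 8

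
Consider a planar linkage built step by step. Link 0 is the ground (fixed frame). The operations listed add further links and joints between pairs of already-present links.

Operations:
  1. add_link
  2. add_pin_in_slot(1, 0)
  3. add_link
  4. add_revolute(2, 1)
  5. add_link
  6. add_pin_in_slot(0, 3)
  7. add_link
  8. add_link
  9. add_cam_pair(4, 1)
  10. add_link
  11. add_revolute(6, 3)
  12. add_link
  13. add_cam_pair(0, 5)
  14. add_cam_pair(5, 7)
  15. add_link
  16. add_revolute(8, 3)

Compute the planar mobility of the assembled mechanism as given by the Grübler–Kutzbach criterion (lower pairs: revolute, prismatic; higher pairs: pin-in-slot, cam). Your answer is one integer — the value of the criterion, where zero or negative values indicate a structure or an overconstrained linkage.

ground; <1,0,0>
#1 <2,0,0>
PS:1↔0 J2 <2,0,1>
#2 <3,0,1>
R:2↔1 J1 <3,1,1>
#3 <4,1,1>
PS:0↔3 J2 <4,1,2>
#4 <5,1,2>
#5 <6,1,2>
C:4↔1 J2 <6,1,3>
#6 <7,1,3>
R:6↔3 J1 <7,2,3>
#7 <8,2,3>
C:0↔5 J2 <8,2,4>
C:5↔7 J2 <8,2,5>
#8 <9,2,5>
R:8↔3 J1 <9,3,5>
3×8 − 2×3 − 1×5 = 13

M = 13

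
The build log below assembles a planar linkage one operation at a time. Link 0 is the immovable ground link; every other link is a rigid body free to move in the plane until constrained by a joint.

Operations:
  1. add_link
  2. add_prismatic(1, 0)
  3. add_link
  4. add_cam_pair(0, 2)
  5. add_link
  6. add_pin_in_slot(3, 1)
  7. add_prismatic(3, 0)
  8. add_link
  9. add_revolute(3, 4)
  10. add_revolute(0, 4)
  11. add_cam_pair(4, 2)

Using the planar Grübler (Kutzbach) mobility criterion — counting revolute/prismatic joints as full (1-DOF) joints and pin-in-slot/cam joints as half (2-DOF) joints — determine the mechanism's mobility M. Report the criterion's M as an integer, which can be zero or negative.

M = 1

L=1 J1=0 J2=0
add link → L=2 J1=0 J2=0
P@1,0 dof=1 J1 → L=2 J1=1 J2=0
add link → L=3 J1=1 J2=0
C@0,2 dof=2 J2 → L=3 J1=1 J2=1
add link → L=4 J1=1 J2=1
PS@3,1 dof=2 J2 → L=4 J1=1 J2=2
P@3,0 dof=1 J1 → L=4 J1=2 J2=2
add link → L=5 J1=2 J2=2
R@3,4 dof=1 J1 → L=5 J1=3 J2=2
R@0,4 dof=1 J1 → L=5 J1=4 J2=2
C@4,2 dof=2 J2 → L=5 J1=4 J2=3
M=3(L−1)−2J1−J2=3·4−2·4−3=1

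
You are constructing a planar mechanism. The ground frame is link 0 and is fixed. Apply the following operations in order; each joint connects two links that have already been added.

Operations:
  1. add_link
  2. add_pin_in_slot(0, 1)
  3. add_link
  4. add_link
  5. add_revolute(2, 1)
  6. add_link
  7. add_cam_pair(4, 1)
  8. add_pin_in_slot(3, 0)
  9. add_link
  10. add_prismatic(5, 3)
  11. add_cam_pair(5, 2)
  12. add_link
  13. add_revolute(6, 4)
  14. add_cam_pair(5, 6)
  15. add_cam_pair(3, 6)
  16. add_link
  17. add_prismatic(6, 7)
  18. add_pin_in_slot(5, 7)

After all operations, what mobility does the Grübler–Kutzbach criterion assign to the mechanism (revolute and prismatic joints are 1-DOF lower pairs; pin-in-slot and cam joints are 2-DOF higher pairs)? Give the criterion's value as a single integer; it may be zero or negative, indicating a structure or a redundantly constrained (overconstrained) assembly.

M = 6

ground; <1,0,0>
#1 <2,0,0>
PS:0↔1 J2 <2,0,1>
#2 <3,0,1>
#3 <4,0,1>
R:2↔1 J1 <4,1,1>
#4 <5,1,1>
C:4↔1 J2 <5,1,2>
PS:3↔0 J2 <5,1,3>
#5 <6,1,3>
P:5↔3 J1 <6,2,3>
C:5↔2 J2 <6,2,4>
#6 <7,2,4>
R:6↔4 J1 <7,3,4>
C:5↔6 J2 <7,3,5>
C:3↔6 J2 <7,3,6>
#7 <8,3,6>
P:6↔7 J1 <8,4,6>
PS:5↔7 J2 <8,4,7>
3×7 − 2×4 − 1×7 = 6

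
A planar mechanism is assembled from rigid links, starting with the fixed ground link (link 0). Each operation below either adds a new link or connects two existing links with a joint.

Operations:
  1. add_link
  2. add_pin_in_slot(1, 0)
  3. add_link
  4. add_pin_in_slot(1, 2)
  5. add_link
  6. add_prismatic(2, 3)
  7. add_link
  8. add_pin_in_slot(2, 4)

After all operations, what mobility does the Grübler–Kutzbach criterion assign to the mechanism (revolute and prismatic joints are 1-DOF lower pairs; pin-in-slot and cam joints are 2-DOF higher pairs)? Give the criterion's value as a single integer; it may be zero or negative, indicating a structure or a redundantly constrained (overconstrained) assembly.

M = 7

[1;0;0] (link 0 is ground)
L+ [2;0;0]
PS(1,0)∈J2 [2;0;1]
L+ [3;0;1]
PS(1,2)∈J2 [3;0;2]
L+ [4;0;2]
P(2,3)∈J1 [4;1;2]
L+ [5;1;2]
PS(2,4)∈J2 [5;1;3]
mobility = 12 − 2 − 3 = 7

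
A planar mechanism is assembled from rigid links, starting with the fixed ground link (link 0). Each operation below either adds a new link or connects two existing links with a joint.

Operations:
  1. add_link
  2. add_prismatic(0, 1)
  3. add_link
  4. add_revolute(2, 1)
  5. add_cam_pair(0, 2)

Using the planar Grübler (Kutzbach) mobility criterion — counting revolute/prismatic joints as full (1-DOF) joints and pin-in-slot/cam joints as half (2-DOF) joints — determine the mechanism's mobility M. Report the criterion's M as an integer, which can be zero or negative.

M = 1

ground; <1,0,0>
#1 <2,0,0>
P:0↔1 J1 <2,1,0>
#2 <3,1,0>
R:2↔1 J1 <3,2,0>
C:0↔2 J2 <3,2,1>
3×2 − 2×2 − 1×1 = 1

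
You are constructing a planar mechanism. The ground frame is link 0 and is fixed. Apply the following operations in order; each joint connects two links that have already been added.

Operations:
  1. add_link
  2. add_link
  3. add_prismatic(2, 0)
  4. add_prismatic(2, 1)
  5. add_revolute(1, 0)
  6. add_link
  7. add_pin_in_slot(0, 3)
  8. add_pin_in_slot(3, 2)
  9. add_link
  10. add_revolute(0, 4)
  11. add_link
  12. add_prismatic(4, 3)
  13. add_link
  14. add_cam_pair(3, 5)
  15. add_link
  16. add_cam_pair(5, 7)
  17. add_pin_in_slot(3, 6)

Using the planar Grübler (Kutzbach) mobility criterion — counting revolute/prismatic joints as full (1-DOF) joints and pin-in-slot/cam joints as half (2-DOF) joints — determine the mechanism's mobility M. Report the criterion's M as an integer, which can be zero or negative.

M = 6

[1;0;0] (link 0 is ground)
L+ [2;0;0]
L+ [3;0;0]
P(2,0)∈J1 [3;1;0]
P(2,1)∈J1 [3;2;0]
R(1,0)∈J1 [3;3;0]
L+ [4;3;0]
PS(0,3)∈J2 [4;3;1]
PS(3,2)∈J2 [4;3;2]
L+ [5;3;2]
R(0,4)∈J1 [5;4;2]
L+ [6;4;2]
P(4,3)∈J1 [6;5;2]
L+ [7;5;2]
C(3,5)∈J2 [7;5;3]
L+ [8;5;3]
C(5,7)∈J2 [8;5;4]
PS(3,6)∈J2 [8;5;5]
mobility = 21 − 10 − 5 = 6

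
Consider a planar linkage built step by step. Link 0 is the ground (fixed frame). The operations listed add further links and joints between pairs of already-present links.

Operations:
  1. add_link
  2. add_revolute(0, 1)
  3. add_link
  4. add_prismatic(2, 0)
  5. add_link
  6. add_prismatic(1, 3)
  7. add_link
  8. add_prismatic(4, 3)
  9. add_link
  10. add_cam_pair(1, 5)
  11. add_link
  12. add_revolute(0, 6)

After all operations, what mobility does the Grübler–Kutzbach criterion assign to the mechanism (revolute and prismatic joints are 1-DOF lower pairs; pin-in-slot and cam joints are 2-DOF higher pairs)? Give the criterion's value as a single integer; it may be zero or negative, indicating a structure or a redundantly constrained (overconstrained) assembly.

ground; <1,0,0>
#1 <2,0,0>
R:0↔1 J1 <2,1,0>
#2 <3,1,0>
P:2↔0 J1 <3,2,0>
#3 <4,2,0>
P:1↔3 J1 <4,3,0>
#4 <5,3,0>
P:4↔3 J1 <5,4,0>
#5 <6,4,0>
C:1↔5 J2 <6,4,1>
#6 <7,4,1>
R:0↔6 J1 <7,5,1>
3×6 − 2×5 − 1×1 = 7

M = 7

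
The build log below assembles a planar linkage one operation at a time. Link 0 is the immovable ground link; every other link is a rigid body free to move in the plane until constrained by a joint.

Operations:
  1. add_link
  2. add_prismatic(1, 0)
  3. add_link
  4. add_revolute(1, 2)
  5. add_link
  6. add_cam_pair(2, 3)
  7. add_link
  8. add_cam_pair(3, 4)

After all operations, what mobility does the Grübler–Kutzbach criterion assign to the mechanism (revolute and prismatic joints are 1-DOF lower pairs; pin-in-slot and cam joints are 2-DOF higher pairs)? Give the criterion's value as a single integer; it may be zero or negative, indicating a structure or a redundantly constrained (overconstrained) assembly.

M = 6

L=1 J1=0 J2=0
add link → L=2 J1=0 J2=0
P@1,0 dof=1 J1 → L=2 J1=1 J2=0
add link → L=3 J1=1 J2=0
R@1,2 dof=1 J1 → L=3 J1=2 J2=0
add link → L=4 J1=2 J2=0
C@2,3 dof=2 J2 → L=4 J1=2 J2=1
add link → L=5 J1=2 J2=1
C@3,4 dof=2 J2 → L=5 J1=2 J2=2
M=3(L−1)−2J1−J2=3·4−2·2−2=6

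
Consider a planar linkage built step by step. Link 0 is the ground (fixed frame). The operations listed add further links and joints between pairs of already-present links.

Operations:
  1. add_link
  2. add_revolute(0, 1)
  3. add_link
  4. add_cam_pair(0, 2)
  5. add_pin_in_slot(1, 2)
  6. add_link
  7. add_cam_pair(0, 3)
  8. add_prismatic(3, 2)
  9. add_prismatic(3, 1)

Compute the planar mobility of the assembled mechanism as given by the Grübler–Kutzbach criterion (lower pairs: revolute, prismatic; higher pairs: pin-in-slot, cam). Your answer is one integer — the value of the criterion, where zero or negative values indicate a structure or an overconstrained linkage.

M = 0

(L,J1,J2)=(1,0,0); link0 fixed
link1: (2,0,0)
R 0-1 [J1]: (2,1,0)
link2: (3,1,0)
C 0-2 [J2]: (3,1,1)
PS 1-2 [J2]: (3,1,2)
link3: (4,1,2)
C 0-3 [J2]: (4,1,3)
P 3-2 [J1]: (4,2,3)
P 3-1 [J1]: (4,3,3)
Grübler: 3·3 − 2·3 − 3 = 0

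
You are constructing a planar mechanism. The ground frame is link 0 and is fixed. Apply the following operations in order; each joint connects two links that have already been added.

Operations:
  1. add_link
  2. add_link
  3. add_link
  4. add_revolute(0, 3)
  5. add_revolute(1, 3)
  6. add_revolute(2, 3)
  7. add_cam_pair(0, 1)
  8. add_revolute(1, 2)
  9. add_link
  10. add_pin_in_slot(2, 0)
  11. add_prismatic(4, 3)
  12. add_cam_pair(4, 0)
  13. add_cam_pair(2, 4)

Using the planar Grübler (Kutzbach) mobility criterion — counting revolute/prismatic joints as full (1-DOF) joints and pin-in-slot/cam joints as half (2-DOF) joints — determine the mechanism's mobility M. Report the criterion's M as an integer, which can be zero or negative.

M = -2

[1;0;0] (link 0 is ground)
L+ [2;0;0]
L+ [3;0;0]
L+ [4;0;0]
R(0,3)∈J1 [4;1;0]
R(1,3)∈J1 [4;2;0]
R(2,3)∈J1 [4;3;0]
C(0,1)∈J2 [4;3;1]
R(1,2)∈J1 [4;4;1]
L+ [5;4;1]
PS(2,0)∈J2 [5;4;2]
P(4,3)∈J1 [5;5;2]
C(4,0)∈J2 [5;5;3]
C(2,4)∈J2 [5;5;4]
mobility = 12 − 10 − 4 = -2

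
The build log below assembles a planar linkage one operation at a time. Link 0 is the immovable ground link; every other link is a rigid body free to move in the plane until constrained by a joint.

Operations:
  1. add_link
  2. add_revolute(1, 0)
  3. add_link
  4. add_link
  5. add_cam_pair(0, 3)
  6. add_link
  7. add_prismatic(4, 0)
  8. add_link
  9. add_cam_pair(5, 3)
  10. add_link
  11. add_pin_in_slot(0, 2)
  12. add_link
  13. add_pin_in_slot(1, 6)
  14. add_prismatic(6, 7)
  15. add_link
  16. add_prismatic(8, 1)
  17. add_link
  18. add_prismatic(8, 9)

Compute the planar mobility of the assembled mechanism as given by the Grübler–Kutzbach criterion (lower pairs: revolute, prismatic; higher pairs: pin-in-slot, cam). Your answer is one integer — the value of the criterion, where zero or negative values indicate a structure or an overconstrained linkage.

M = 13

(L,J1,J2)=(1,0,0); link0 fixed
link1: (2,0,0)
R 1-0 [J1]: (2,1,0)
link2: (3,1,0)
link3: (4,1,0)
C 0-3 [J2]: (4,1,1)
link4: (5,1,1)
P 4-0 [J1]: (5,2,1)
link5: (6,2,1)
C 5-3 [J2]: (6,2,2)
link6: (7,2,2)
PS 0-2 [J2]: (7,2,3)
link7: (8,2,3)
PS 1-6 [J2]: (8,2,4)
P 6-7 [J1]: (8,3,4)
link8: (9,3,4)
P 8-1 [J1]: (9,4,4)
link9: (10,4,4)
P 8-9 [J1]: (10,5,4)
Grübler: 3·9 − 2·5 − 4 = 13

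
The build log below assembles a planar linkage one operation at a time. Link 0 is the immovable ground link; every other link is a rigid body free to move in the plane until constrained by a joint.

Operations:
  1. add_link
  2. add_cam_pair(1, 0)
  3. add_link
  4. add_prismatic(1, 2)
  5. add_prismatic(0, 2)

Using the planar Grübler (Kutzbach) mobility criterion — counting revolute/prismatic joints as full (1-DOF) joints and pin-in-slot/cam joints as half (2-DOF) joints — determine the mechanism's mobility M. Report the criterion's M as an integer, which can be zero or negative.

(L,J1,J2)=(1,0,0); link0 fixed
link1: (2,0,0)
C 1-0 [J2]: (2,0,1)
link2: (3,0,1)
P 1-2 [J1]: (3,1,1)
P 0-2 [J1]: (3,2,1)
Grübler: 3·2 − 2·2 − 1 = 1

M = 1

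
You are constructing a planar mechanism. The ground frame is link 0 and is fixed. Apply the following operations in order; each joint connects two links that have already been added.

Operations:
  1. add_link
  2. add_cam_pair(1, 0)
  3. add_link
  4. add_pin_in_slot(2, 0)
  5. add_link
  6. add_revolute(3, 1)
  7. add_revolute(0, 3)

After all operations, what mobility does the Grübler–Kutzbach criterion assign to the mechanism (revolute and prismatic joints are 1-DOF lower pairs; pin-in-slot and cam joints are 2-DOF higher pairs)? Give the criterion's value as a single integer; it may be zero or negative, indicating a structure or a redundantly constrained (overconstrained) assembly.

M = 3

ground; <1,0,0>
#1 <2,0,0>
C:1↔0 J2 <2,0,1>
#2 <3,0,1>
PS:2↔0 J2 <3,0,2>
#3 <4,0,2>
R:3↔1 J1 <4,1,2>
R:0↔3 J1 <4,2,2>
3×3 − 2×2 − 1×2 = 3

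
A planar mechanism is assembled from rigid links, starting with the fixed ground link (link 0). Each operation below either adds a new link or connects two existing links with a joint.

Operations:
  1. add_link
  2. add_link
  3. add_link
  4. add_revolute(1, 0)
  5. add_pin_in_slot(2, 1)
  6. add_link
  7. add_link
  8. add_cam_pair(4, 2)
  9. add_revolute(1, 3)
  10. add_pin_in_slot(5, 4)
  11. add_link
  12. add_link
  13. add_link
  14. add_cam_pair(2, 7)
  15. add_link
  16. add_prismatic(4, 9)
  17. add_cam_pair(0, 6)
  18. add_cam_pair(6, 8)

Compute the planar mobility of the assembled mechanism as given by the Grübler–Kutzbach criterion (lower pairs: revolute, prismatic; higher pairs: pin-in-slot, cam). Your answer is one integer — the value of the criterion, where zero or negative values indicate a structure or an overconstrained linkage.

ground; <1,0,0>
#1 <2,0,0>
#2 <3,0,0>
#3 <4,0,0>
R:1↔0 J1 <4,1,0>
PS:2↔1 J2 <4,1,1>
#4 <5,1,1>
#5 <6,1,1>
C:4↔2 J2 <6,1,2>
R:1↔3 J1 <6,2,2>
PS:5↔4 J2 <6,2,3>
#6 <7,2,3>
#7 <8,2,3>
#8 <9,2,3>
C:2↔7 J2 <9,2,4>
#9 <10,2,4>
P:4↔9 J1 <10,3,4>
C:0↔6 J2 <10,3,5>
C:6↔8 J2 <10,3,6>
3×9 − 2×3 − 1×6 = 15

M = 15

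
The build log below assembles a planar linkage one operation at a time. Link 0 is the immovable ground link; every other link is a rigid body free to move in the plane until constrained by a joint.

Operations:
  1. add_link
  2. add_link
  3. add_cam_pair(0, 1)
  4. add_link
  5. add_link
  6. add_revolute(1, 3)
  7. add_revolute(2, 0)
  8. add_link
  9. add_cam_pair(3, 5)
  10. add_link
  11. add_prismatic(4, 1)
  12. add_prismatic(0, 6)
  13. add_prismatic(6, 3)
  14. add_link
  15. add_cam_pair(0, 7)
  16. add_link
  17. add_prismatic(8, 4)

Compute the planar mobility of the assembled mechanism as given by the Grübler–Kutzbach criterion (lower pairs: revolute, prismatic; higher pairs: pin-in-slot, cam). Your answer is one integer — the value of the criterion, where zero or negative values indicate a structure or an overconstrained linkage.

M = 9

link 0 = ground. State L|J1|J2 = 1|0|0
+link1  2|0|0
+link2  3|0|0
C(0,1) f=2→J2  3|0|1
+link3  4|0|1
+link4  5|0|1
R(1,3) f=1→J1  5|1|1
R(2,0) f=1→J1  5|2|1
+link5  6|2|1
C(3,5) f=2→J2  6|2|2
+link6  7|2|2
P(4,1) f=1→J1  7|3|2
P(0,6) f=1→J1  7|4|2
P(6,3) f=1→J1  7|5|2
+link7  8|5|2
C(0,7) f=2→J2  8|5|3
+link8  9|5|3
P(8,4) f=1→J1  9|6|3
M = 3(9−1)−2·6−3 = 24−12−3 = 9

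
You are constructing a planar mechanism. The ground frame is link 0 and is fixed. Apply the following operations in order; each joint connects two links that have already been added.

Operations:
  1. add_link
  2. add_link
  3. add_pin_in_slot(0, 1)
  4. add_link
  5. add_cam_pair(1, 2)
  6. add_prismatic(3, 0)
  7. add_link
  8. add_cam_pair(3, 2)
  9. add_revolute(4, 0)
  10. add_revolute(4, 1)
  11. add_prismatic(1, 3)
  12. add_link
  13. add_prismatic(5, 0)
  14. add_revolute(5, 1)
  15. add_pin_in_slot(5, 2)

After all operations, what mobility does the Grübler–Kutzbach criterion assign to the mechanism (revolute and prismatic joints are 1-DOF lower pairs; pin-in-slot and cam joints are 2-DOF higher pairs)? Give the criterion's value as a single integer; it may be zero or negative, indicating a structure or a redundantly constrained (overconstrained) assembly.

M = -1

link 0 = ground. State L|J1|J2 = 1|0|0
+link1  2|0|0
+link2  3|0|0
PS(0,1) f=2→J2  3|0|1
+link3  4|0|1
C(1,2) f=2→J2  4|0|2
P(3,0) f=1→J1  4|1|2
+link4  5|1|2
C(3,2) f=2→J2  5|1|3
R(4,0) f=1→J1  5|2|3
R(4,1) f=1→J1  5|3|3
P(1,3) f=1→J1  5|4|3
+link5  6|4|3
P(5,0) f=1→J1  6|5|3
R(5,1) f=1→J1  6|6|3
PS(5,2) f=2→J2  6|6|4
M = 3(6−1)−2·6−4 = 15−12−4 = -1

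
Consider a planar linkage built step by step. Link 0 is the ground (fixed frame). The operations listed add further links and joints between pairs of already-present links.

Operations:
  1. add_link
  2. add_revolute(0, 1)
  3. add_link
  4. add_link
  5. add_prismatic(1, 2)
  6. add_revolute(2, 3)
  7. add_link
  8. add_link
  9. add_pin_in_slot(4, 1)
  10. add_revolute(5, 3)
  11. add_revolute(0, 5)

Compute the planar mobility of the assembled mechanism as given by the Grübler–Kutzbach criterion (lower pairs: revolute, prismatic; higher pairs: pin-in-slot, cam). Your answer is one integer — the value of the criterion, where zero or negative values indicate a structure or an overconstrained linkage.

(L,J1,J2)=(1,0,0); link0 fixed
link1: (2,0,0)
R 0-1 [J1]: (2,1,0)
link2: (3,1,0)
link3: (4,1,0)
P 1-2 [J1]: (4,2,0)
R 2-3 [J1]: (4,3,0)
link4: (5,3,0)
link5: (6,3,0)
PS 4-1 [J2]: (6,3,1)
R 5-3 [J1]: (6,4,1)
R 0-5 [J1]: (6,5,1)
Grübler: 3·5 − 2·5 − 1 = 4

M = 4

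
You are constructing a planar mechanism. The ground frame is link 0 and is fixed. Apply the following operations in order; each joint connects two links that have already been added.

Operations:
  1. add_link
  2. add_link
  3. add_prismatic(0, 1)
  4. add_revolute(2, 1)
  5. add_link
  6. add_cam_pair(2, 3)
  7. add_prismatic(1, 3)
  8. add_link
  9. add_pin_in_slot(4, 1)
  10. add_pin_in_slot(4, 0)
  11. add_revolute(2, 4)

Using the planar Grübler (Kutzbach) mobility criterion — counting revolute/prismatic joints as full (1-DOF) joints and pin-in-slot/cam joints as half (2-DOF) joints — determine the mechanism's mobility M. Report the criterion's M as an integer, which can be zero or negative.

M = 1

[1;0;0] (link 0 is ground)
L+ [2;0;0]
L+ [3;0;0]
P(0,1)∈J1 [3;1;0]
R(2,1)∈J1 [3;2;0]
L+ [4;2;0]
C(2,3)∈J2 [4;2;1]
P(1,3)∈J1 [4;3;1]
L+ [5;3;1]
PS(4,1)∈J2 [5;3;2]
PS(4,0)∈J2 [5;3;3]
R(2,4)∈J1 [5;4;3]
mobility = 12 − 8 − 3 = 1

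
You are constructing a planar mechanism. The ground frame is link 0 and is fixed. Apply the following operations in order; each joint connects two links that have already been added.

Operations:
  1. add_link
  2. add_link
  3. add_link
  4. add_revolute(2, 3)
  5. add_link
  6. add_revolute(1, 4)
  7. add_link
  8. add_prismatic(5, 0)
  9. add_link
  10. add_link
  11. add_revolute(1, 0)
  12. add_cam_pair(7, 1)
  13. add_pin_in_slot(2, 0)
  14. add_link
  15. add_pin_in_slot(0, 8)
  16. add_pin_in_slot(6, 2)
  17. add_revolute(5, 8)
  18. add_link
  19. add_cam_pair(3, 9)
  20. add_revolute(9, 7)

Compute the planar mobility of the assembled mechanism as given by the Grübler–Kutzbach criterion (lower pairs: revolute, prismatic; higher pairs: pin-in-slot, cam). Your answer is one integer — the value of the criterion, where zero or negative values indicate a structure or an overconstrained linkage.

M = 10

link 0 = ground. State L|J1|J2 = 1|0|0
+link1  2|0|0
+link2  3|0|0
+link3  4|0|0
R(2,3) f=1→J1  4|1|0
+link4  5|1|0
R(1,4) f=1→J1  5|2|0
+link5  6|2|0
P(5,0) f=1→J1  6|3|0
+link6  7|3|0
+link7  8|3|0
R(1,0) f=1→J1  8|4|0
C(7,1) f=2→J2  8|4|1
PS(2,0) f=2→J2  8|4|2
+link8  9|4|2
PS(0,8) f=2→J2  9|4|3
PS(6,2) f=2→J2  9|4|4
R(5,8) f=1→J1  9|5|4
+link9  10|5|4
C(3,9) f=2→J2  10|5|5
R(9,7) f=1→J1  10|6|5
M = 3(10−1)−2·6−5 = 27−12−5 = 10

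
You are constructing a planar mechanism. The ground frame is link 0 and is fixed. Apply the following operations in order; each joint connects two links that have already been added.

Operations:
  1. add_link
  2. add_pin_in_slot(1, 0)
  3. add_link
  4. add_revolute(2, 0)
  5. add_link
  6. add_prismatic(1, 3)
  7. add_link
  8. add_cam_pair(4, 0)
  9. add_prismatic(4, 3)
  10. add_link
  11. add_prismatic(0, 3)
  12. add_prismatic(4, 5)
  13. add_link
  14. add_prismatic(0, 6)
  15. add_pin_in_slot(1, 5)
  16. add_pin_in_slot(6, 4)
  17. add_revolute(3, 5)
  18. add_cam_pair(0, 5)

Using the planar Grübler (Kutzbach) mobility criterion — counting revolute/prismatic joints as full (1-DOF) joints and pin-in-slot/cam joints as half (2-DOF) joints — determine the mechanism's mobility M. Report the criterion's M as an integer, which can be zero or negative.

M = -1

[1;0;0] (link 0 is ground)
L+ [2;0;0]
PS(1,0)∈J2 [2;0;1]
L+ [3;0;1]
R(2,0)∈J1 [3;1;1]
L+ [4;1;1]
P(1,3)∈J1 [4;2;1]
L+ [5;2;1]
C(4,0)∈J2 [5;2;2]
P(4,3)∈J1 [5;3;2]
L+ [6;3;2]
P(0,3)∈J1 [6;4;2]
P(4,5)∈J1 [6;5;2]
L+ [7;5;2]
P(0,6)∈J1 [7;6;2]
PS(1,5)∈J2 [7;6;3]
PS(6,4)∈J2 [7;6;4]
R(3,5)∈J1 [7;7;4]
C(0,5)∈J2 [7;7;5]
mobility = 18 − 14 − 5 = -1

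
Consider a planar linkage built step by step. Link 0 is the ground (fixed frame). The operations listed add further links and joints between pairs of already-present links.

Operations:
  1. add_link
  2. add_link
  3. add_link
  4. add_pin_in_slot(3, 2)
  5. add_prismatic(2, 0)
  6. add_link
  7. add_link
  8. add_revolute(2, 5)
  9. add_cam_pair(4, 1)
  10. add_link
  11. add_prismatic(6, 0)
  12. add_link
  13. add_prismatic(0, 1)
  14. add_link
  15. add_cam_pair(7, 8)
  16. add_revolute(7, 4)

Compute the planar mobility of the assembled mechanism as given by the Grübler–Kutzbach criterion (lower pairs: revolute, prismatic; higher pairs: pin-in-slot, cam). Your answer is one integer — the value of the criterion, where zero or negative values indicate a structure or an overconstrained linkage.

M = 11

link 0 = ground. State L|J1|J2 = 1|0|0
+link1  2|0|0
+link2  3|0|0
+link3  4|0|0
PS(3,2) f=2→J2  4|0|1
P(2,0) f=1→J1  4|1|1
+link4  5|1|1
+link5  6|1|1
R(2,5) f=1→J1  6|2|1
C(4,1) f=2→J2  6|2|2
+link6  7|2|2
P(6,0) f=1→J1  7|3|2
+link7  8|3|2
P(0,1) f=1→J1  8|4|2
+link8  9|4|2
C(7,8) f=2→J2  9|4|3
R(7,4) f=1→J1  9|5|3
M = 3(9−1)−2·5−3 = 24−10−3 = 11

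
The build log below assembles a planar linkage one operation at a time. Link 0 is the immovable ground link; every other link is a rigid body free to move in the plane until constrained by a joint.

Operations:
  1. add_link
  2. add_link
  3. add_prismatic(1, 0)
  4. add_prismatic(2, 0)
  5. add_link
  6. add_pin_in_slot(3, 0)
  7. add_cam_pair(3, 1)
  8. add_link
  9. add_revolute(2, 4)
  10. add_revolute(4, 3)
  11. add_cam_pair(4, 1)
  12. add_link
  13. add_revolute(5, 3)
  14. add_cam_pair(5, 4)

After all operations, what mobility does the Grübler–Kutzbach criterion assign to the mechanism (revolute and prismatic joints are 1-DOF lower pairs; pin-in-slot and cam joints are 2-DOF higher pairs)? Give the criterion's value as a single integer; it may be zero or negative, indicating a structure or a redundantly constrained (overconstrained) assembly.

M = 1

[1;0;0] (link 0 is ground)
L+ [2;0;0]
L+ [3;0;0]
P(1,0)∈J1 [3;1;0]
P(2,0)∈J1 [3;2;0]
L+ [4;2;0]
PS(3,0)∈J2 [4;2;1]
C(3,1)∈J2 [4;2;2]
L+ [5;2;2]
R(2,4)∈J1 [5;3;2]
R(4,3)∈J1 [5;4;2]
C(4,1)∈J2 [5;4;3]
L+ [6;4;3]
R(5,3)∈J1 [6;5;3]
C(5,4)∈J2 [6;5;4]
mobility = 15 − 10 − 4 = 1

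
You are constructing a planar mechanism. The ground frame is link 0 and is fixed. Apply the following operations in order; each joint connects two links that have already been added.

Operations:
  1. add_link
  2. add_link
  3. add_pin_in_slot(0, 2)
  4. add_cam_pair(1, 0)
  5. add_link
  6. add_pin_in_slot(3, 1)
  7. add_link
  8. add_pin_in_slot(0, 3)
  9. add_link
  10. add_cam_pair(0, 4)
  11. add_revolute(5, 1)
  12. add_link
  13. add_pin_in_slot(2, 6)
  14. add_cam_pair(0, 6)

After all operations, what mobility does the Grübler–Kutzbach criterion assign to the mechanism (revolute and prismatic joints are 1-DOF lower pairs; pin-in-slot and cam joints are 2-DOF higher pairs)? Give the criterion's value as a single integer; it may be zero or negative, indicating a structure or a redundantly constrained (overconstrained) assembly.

link 0 = ground. State L|J1|J2 = 1|0|0
+link1  2|0|0
+link2  3|0|0
PS(0,2) f=2→J2  3|0|1
C(1,0) f=2→J2  3|0|2
+link3  4|0|2
PS(3,1) f=2→J2  4|0|3
+link4  5|0|3
PS(0,3) f=2→J2  5|0|4
+link5  6|0|4
C(0,4) f=2→J2  6|0|5
R(5,1) f=1→J1  6|1|5
+link6  7|1|5
PS(2,6) f=2→J2  7|1|6
C(0,6) f=2→J2  7|1|7
M = 3(7−1)−2·1−7 = 18−2−7 = 9

M = 9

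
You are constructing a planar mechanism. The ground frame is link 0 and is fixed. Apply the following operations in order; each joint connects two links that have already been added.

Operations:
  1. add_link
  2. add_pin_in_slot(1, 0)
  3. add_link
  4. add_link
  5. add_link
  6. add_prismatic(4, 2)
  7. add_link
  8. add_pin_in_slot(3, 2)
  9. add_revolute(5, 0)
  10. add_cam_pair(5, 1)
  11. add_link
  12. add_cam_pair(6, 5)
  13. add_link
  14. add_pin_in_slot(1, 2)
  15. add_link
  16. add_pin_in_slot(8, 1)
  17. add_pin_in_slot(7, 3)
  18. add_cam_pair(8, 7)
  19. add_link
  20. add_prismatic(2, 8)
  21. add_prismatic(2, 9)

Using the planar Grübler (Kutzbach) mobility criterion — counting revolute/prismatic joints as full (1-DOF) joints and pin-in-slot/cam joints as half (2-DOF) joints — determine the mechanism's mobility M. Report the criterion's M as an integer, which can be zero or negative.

[1;0;0] (link 0 is ground)
L+ [2;0;0]
PS(1,0)∈J2 [2;0;1]
L+ [3;0;1]
L+ [4;0;1]
L+ [5;0;1]
P(4,2)∈J1 [5;1;1]
L+ [6;1;1]
PS(3,2)∈J2 [6;1;2]
R(5,0)∈J1 [6;2;2]
C(5,1)∈J2 [6;2;3]
L+ [7;2;3]
C(6,5)∈J2 [7;2;4]
L+ [8;2;4]
PS(1,2)∈J2 [8;2;5]
L+ [9;2;5]
PS(8,1)∈J2 [9;2;6]
PS(7,3)∈J2 [9;2;7]
C(8,7)∈J2 [9;2;8]
L+ [10;2;8]
P(2,8)∈J1 [10;3;8]
P(2,9)∈J1 [10;4;8]
mobility = 27 − 8 − 8 = 11

M = 11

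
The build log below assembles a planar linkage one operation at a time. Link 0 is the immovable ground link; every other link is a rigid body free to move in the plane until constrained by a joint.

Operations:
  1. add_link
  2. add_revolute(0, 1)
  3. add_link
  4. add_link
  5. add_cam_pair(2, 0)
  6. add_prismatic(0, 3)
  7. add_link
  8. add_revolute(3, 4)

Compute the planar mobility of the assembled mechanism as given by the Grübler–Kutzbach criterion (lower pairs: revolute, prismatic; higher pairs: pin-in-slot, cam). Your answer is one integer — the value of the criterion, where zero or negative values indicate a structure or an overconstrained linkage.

M = 5

L=1 J1=0 J2=0
add link → L=2 J1=0 J2=0
R@0,1 dof=1 J1 → L=2 J1=1 J2=0
add link → L=3 J1=1 J2=0
add link → L=4 J1=1 J2=0
C@2,0 dof=2 J2 → L=4 J1=1 J2=1
P@0,3 dof=1 J1 → L=4 J1=2 J2=1
add link → L=5 J1=2 J2=1
R@3,4 dof=1 J1 → L=5 J1=3 J2=1
M=3(L−1)−2J1−J2=3·4−2·3−1=5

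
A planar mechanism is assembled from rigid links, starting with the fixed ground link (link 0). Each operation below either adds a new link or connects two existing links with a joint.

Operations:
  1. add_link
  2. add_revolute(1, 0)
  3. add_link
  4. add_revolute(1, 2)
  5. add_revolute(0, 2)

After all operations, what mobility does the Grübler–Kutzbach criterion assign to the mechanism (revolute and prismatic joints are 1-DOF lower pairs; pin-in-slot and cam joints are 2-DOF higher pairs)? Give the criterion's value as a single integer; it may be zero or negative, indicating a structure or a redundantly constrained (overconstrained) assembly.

[1;0;0] (link 0 is ground)
L+ [2;0;0]
R(1,0)∈J1 [2;1;0]
L+ [3;1;0]
R(1,2)∈J1 [3;2;0]
R(0,2)∈J1 [3;3;0]
mobility = 6 − 6 − 0 = 0

M = 0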